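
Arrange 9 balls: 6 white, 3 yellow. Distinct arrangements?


9!/(6!×3!) = 84

84


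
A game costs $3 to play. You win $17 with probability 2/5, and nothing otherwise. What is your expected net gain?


E[gain] = (17-3)×2/5 + (-3)×3/5
= 28/5 - 9/5 = 19/5

Expected net gain = $19/5 ≈ $3.80


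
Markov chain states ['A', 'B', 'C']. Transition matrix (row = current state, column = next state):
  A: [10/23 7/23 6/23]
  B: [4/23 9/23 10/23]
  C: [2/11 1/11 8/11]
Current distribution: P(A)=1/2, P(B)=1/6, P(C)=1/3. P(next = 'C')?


P(next=C) = Σᵢ P(now=i)×P(i→C)
= 1/2×6/23 + 1/6×10/23 + 1/3×8/11
= 3/23 + 5/69 + 8/33 = 338/759

P = 338/759 ≈ 0.4453


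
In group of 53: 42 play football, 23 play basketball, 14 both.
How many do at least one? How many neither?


|A∪B| = 42+23-14 = 51
Neither = 53-51 = 2

At least one: 51; Neither: 2


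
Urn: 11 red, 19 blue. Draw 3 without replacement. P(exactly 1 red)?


Hypergeometric: C(11,1)×C(19,2)/C(30,3)
= 11×171/4060 = 1881/4060

P(X=1) = 1881/4060 ≈ 46.33%


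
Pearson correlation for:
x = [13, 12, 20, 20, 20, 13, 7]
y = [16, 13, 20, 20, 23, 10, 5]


n=7, Σx=105, Σy=107, Σxy=1789, Σx²=1731, Σy²=1879
r = (7×1789 - 105×107)/√((7×1731 - 105²)(7×1879 - 107²))
= 1288/√(1092×1704) = 1288/√1860768 ≈ 1288/1364.0997 ≈ 0.9442

r ≈ 0.9442


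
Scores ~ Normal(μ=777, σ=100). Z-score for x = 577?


z = (x - μ)/σ = (577 - 777)/100 = -2.0

z = -2.0


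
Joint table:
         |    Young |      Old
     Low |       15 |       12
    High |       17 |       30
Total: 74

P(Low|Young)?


P(Low|Young) = 15/(15+17) = 15/32

P = 15/32 ≈ 46.88%


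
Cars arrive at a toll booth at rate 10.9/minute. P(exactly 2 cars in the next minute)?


Poisson(λ=10.9): P(X=2) = e^(-λ)×λ^k/k!
= e^(-10.9) × 10.9^2 / 2!
≈ 1.8458234e-05 × 118.81 / 2 ≈ 0.001097

P(X=2) ≈ 0.001097 ≈ 0.11%


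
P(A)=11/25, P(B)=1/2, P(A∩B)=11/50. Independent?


P(A)×P(B) = 11/50
P(A∩B) = 11/50
Equal ✓ → Independent

Yes, independent


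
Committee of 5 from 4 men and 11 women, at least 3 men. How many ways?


Count by #men:
  3M,2W: C(4,3)×C(11,2)=220
  4M,1W: C(4,4)×C(11,1)=11
Total = 231

231


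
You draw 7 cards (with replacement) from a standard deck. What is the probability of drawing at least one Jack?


P(not a Jack) = 48/52 = 12/13
P(none in 7 draws) = (12/13)^7 = 35831808/62748517
P(≥1 Jack) = 1 - 35831808/62748517 = 26916709/62748517

P = 26916709/62748517 ≈ 42.90%


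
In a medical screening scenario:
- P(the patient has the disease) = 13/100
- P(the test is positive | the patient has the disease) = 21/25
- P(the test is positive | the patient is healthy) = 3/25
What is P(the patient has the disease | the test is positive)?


Using Bayes' theorem:
P(A|B) = P(B|A)·P(A) / P(B)

P(the test is positive) = 21/25 × 13/100 + 3/25 × 87/100
= 273/2500 + 261/2500 = 267/1250

P(the patient has the disease|the test is positive) = (273/2500) / (267/1250) = 91/178

P(the patient has the disease|the test is positive) = 91/178 ≈ 51.12%


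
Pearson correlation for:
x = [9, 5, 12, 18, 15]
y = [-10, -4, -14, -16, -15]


n=5, Σx=59, Σy=-59, Σxy=-791, Σx²=799, Σy²=793
r = (5×(-791) - 59×(-59))/√((5×799 - 59²)(5×793 - (-59)²))
= -474/√(514×484) = -474/√248776 ≈ -474/498.7745 ≈ -0.9503

r ≈ -0.9503


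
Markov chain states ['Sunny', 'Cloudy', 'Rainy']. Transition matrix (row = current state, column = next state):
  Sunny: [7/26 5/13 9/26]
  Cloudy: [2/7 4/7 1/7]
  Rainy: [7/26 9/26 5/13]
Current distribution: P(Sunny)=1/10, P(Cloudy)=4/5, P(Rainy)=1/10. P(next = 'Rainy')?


P(next=Rainy) = Σᵢ P(now=i)×P(i→Rainy)
= 1/10×9/26 + 4/5×1/7 + 1/10×5/13
= 9/260 + 4/35 + 1/26 = 341/1820

P = 341/1820 ≈ 0.1874


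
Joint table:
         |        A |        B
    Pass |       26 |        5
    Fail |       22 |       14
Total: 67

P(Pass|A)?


P(Pass|A) = 26/(26+22) = 26/48 = 13/24

P = 13/24 ≈ 54.17%


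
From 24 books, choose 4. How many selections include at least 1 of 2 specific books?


Complement: C(24,4) - C(22,4) = 10626 - 7315 = 3311

3311


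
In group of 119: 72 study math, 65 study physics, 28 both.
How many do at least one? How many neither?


|A∪B| = 72+65-28 = 109
Neither = 119-109 = 10

At least one: 109; Neither: 10


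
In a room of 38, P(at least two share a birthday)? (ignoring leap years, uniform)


P(all different) = Π(365-i)/365 for i=0..37
= 0.135932
P(match) = 1 - 0.135932 = 0.864068

P ≈ 0.8641 ≈ 86.41%


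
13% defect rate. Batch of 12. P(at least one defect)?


P(all good) = (87/100)^12 = 188031682201497672618081/1000000000000000000000000
P(≥1 defect) = 811968317798502327381919/1000000000000000000000000

P = 811968317798502327381919/1000000000000000000000000 ≈ 81.20%


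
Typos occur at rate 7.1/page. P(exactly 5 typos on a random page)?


Poisson(λ=7.1): P(X=5) = e^(-λ)×λ^k/k!
= e^(-7.1) × 7.1^5 / 5!
≈ 0.0008251049233 × 18042.29351 / 120 ≈ 0.124057

P(X=5) ≈ 0.124057 ≈ 12.41%


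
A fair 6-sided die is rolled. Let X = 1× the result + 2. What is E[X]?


E[die] = (1+6)/2 = 7/2
E[X] = 1×7/2 + 2 = 11/2

E[X] = 11/2


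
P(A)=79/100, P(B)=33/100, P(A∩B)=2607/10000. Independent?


P(A)×P(B) = 2607/10000
P(A∩B) = 2607/10000
Equal ✓ → Independent

Yes, independent


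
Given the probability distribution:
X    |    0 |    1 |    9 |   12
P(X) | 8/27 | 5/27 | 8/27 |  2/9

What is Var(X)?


E[X] = 149/27
E[X²] = 1517/27
Var(X) = E[X²] - (E[X])² = 1517/27 - 22201/729 = 18758/729

Var(X) = 18758/729 ≈ 25.7311


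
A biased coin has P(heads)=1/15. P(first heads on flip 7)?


Geometric: P(X=7) = (1-p)^(k-1)×p = (14/15)^6×1/15 = 7529536/170859375

P(X=7) = 7529536/170859375 ≈ 4.41%


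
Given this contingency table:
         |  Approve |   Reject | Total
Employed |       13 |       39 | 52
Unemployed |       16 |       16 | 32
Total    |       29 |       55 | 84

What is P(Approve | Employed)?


P(Approve | Employed) = 13/(13+39) = 13/52 = 1/4

P(Approve|Employed) = 1/4 ≈ 25.00%


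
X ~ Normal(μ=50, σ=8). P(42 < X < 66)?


z₁=(42-50)/8=-1.0, z₂=(66-50)/8=2.0
P = Φ(2.0) - Φ(-1.0) = 0.977250 - 0.158655 = 0.818595 ≈ 0.8186

P(42 < X < 66) ≈ 0.8186


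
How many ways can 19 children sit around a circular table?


Circular arrangements of 19 distinct objects: fix one position to break rotational symmetry.
(n-1)! = 18! = 6402373705728000

6402373705728000


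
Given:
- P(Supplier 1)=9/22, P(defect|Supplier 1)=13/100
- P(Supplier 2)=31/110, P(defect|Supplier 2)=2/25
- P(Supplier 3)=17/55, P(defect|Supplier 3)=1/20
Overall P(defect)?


P(B) = Σ P(B|Aᵢ)×P(Aᵢ)
  13/100×9/22 = 117/2200
  2/25×31/110 = 31/1375
  1/20×17/55 = 17/1100
Sum = 1003/11000

P(defect) = 1003/11000 ≈ 9.12%


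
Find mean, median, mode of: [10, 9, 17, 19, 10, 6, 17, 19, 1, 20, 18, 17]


Sorted: [1, 6, 9, 10, 10, 17, 17, 17, 18, 19, 19, 20]
Mean = 163/12
Median = 17
Freq: {10: 2, 9: 1, 17: 3, 19: 2, 6: 1, 1: 1, 20: 1, 18: 1}
Mode: [17]

Mean=163/12, Median=17, Mode=17


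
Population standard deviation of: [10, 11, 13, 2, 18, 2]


Mean = 56/6 = 28/3
  (10-28/3)²=4/9
  (11-28/3)²=25/9
  (13-28/3)²=121/9
  (2-28/3)²=484/9
  (18-28/3)²=676/9
  (2-28/3)²=484/9
Σ(x-μ)² = 598/3
σ² = (598/3)/6 = 299/9

σ = √(299/9) ≈ 5.7639


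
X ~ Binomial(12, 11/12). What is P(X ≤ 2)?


P(X ≤ 2) = Σ P(X=i) for i=0..2
P(X=0) = 1/8916100448256
P(X=1) = 11/743008370688
P(X=2) = 1331/1486016741376
Sum = 8119/8916100448256

P(X ≤ 2) = 8119/8916100448256 ≈ 0.00%


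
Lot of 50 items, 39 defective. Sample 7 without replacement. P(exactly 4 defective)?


Hypergeometric: C(39,4)×C(11,3)/C(50,7)
= 82251×165/99884400 = 82251/605360

P(X=4) = 82251/605360 ≈ 13.59%


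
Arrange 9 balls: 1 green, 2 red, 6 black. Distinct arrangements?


9!/(1!×2!×6!) = 252

252


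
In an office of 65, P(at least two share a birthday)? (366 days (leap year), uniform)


P(all different) = Π(366-i)/366 for i=0..64
= 0.002358
P(match) = 1 - 0.002358 = 0.997642

P ≈ 0.9976 ≈ 99.76%


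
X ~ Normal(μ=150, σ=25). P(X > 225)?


z = (225-150)/25 = 3.0
P(X > 225) = 1 - P(Z ≤ 3.0) = 1 - 0.9987 = 0.0013

P(X > 225) ≈ 0.0013


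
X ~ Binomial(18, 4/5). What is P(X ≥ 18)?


P(X ≥ 18) = Σ P(X=i) for i=18..18
P(X=18) = 68719476736/3814697265625
Sum = 68719476736/3814697265625

P(X ≥ 18) = 68719476736/3814697265625 ≈ 1.80%


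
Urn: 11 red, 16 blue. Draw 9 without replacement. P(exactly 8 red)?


Hypergeometric: C(11,8)×C(16,1)/C(27,9)
= 165×16/4686825 = 16/28405

P(X=8) = 16/28405 ≈ 0.06%


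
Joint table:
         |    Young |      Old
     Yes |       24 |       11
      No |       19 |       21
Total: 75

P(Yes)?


P(Yes) = (24+11)/75 = 35/75 = 7/15

P(Yes) = 7/15 ≈ 46.67%


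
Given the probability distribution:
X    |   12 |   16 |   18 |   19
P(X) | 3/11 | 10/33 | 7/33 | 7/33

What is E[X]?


E[X] = Σ x·P(X=x)
= (12)×(3/11) + (16)×(10/33) + (18)×(7/33) + (19)×(7/33)
= 527/33

E[X] = 527/33


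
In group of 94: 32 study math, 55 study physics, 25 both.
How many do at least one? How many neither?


|A∪B| = 32+55-25 = 62
Neither = 94-62 = 32

At least one: 62; Neither: 32


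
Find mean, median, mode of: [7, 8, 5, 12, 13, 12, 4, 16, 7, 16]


Sorted: [4, 5, 7, 7, 8, 12, 12, 13, 16, 16]
Mean = 100/10 = 10
Median = 10
Freq: {7: 2, 8: 1, 5: 1, 12: 2, 13: 1, 4: 1, 16: 2}
Mode: [7, 12, 16]

Mean=10, Median=10, Mode=[7, 12, 16]


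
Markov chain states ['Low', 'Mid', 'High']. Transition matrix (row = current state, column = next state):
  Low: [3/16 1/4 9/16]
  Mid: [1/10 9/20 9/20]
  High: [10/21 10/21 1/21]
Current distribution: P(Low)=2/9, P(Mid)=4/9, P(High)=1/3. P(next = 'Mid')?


P(next=Mid) = Σᵢ P(now=i)×P(i→Mid)
= 2/9×1/4 + 4/9×9/20 + 1/3×10/21
= 1/18 + 1/5 + 10/63 = 29/70

P = 29/70 ≈ 0.4143


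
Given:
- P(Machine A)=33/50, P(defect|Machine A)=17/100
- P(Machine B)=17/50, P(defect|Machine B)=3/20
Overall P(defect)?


P(B) = Σ P(B|Aᵢ)×P(Aᵢ)
  17/100×33/50 = 561/5000
  3/20×17/50 = 51/1000
Sum = 102/625

P(defect) = 102/625 ≈ 16.32%


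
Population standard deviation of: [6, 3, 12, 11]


Mean = 32/4 = 8
  (6-8)²=4
  (3-8)²=25
  (12-8)²=16
  (11-8)²=9
Σ(x-μ)² = 54
σ² = 54/4 = 27/2

σ = √(27/2) ≈ 3.6742


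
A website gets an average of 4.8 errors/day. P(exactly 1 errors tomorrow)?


Poisson(λ=4.8): P(X=1) = e^(-λ)×λ^k/k!
= e^(-4.8) × 4.8^1 / 1!
≈ 0.008229747049 × 4.8 / 1 ≈ 0.039503

P(X=1) ≈ 0.039503 ≈ 3.95%


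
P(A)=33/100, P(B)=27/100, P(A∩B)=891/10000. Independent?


P(A)×P(B) = 891/10000
P(A∩B) = 891/10000
Equal ✓ → Independent

Yes, independent


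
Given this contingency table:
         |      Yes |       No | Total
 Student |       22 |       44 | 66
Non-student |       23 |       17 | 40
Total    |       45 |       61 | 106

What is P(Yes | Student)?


P(Yes | Student) = 22/(22+44) = 22/66 = 1/3

P(Yes|Student) = 1/3 ≈ 33.33%


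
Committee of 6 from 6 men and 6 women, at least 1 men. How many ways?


Count by #men:
  1M,5W: C(6,1)×C(6,5)=36
  2M,4W: C(6,2)×C(6,4)=225
  3M,3W: C(6,3)×C(6,3)=400
  4M,2W: C(6,4)×C(6,2)=225
  5M,1W: C(6,5)×C(6,1)=36
  6M,0W: C(6,6)×C(6,0)=1
Total = 923

923


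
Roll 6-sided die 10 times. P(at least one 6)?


P(no 6)^10 = (5/6)^10 = 9765625/60466176
P(≥1) = 1 - 9765625/60466176 = 50700551/60466176

P = 50700551/60466176 ≈ 83.85%


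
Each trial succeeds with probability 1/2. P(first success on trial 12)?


Geometric: P(X=12) = (1-p)^(k-1)×p = (1/2)^11×1/2 = 1/4096

P(X=12) = 1/4096 ≈ 0.02%


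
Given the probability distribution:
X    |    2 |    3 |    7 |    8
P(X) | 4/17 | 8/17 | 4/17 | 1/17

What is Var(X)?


E[X] = 4
E[X²] = 348/17
Var(X) = E[X²] - (E[X])² = 348/17 - 16 = 76/17

Var(X) = 76/17 ≈ 4.4706


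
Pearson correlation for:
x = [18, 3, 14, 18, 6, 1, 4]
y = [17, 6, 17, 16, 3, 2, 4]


n=7, Σx=64, Σy=65, Σxy=886, Σx²=906, Σy²=899
r = (7×886 - 64×65)/√((7×906 - 64²)(7×899 - 65²))
= 2042/√(2246×2068) = 2042/√4644728 ≈ 2042/2155.1631 ≈ 0.9475

r ≈ 0.9475


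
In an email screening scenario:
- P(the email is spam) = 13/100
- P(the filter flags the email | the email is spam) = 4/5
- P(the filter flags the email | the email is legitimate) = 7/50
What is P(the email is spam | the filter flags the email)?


Using Bayes' theorem:
P(A|B) = P(B|A)·P(A) / P(B)

P(the filter flags the email) = 4/5 × 13/100 + 7/50 × 87/100
= 13/125 + 609/5000 = 1129/5000

P(the email is spam|the filter flags the email) = (13/125) / (1129/5000) = 520/1129

P(the email is spam|the filter flags the email) = 520/1129 ≈ 46.06%


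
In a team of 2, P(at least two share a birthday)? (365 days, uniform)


P(all different) = Π(365-i)/365 for i=0..1
= 0.997260
P(match) = 1 - 0.997260 = 0.002740

P ≈ 0.0027 ≈ 0.27%


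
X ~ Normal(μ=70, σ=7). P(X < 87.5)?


z = (87.5-70)/7 = 2.5
P(Z < 2.5) = 0.9938

P(X < 87.5) ≈ 0.9938


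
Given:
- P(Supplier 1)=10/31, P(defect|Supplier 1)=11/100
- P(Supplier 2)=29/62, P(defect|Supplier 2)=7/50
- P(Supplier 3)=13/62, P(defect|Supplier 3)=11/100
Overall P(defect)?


P(B) = Σ P(B|Aᵢ)×P(Aᵢ)
  11/100×10/31 = 11/310
  7/50×29/62 = 203/3100
  11/100×13/62 = 143/6200
Sum = 769/6200

P(defect) = 769/6200 ≈ 12.40%


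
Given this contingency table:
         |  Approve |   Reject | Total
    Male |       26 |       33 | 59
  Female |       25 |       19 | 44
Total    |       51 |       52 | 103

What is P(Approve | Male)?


P(Approve | Male) = 26/(26+33) = 26/59

P(Approve|Male) = 26/59 ≈ 44.07%


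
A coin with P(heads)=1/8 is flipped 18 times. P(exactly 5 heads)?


Binomial: P(X=5) = C(18,5)×p^5×(1-p)^13
= 8568 × 1/32768 × 96889010407/549755813888 = 103768130145897/2251799813685248

P(X=5) = 103768130145897/2251799813685248 ≈ 4.61%


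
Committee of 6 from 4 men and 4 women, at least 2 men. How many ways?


Count by #men:
  2M,4W: C(4,2)×C(4,4)=6
  3M,3W: C(4,3)×C(4,3)=16
  4M,2W: C(4,4)×C(4,2)=6
Total = 28

28


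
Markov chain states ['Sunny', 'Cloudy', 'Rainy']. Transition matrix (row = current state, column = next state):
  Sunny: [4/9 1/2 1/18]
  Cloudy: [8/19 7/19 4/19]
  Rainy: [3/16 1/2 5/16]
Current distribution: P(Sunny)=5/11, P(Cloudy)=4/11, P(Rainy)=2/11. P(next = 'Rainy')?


P(next=Rainy) = Σᵢ P(now=i)×P(i→Rainy)
= 5/11×1/18 + 4/11×4/19 + 2/11×5/16
= 5/198 + 16/209 + 5/88 = 217/1368

P = 217/1368 ≈ 0.1586


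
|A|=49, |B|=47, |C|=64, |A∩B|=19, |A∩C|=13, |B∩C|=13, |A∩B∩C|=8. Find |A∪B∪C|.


|A∪B∪C| = 49+47+64-19-13-13+8 = 123

|A∪B∪C| = 123


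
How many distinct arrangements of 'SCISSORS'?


Letters: 8, freq: {'S': 4, 'C': 1, 'I': 1, 'O': 1, 'R': 1}
8!/(4!×1!×1!×1!×1!) = 40320/24 = 1680

1680


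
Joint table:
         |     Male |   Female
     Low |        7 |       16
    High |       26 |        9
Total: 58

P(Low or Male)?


P(Low∨Male) = P(Low) + P(Male) - P(Low∧Male)
= (23 + 33 - 7)/58 = 49/58

P = 49/58 ≈ 84.48%


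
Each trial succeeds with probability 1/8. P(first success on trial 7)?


Geometric: P(X=7) = (1-p)^(k-1)×p = (7/8)^6×1/8 = 117649/2097152

P(X=7) = 117649/2097152 ≈ 5.61%


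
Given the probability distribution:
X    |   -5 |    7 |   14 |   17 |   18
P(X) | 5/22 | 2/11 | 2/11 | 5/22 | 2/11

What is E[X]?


E[X] = Σ x·P(X=x)
= (-5)×(5/22) + (7)×(2/11) + (14)×(2/11) + (17)×(5/22) + (18)×(2/11)
= 108/11

E[X] = 108/11


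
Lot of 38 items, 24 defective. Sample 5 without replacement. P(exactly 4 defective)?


Hypergeometric: C(24,4)×C(14,1)/C(38,5)
= 10626×14/501942 = 3542/11951

P(X=4) = 3542/11951 ≈ 29.64%


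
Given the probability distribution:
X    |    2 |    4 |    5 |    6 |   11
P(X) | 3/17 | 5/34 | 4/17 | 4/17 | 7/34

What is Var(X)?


E[X] = 197/34
E[X²] = 1439/34
Var(X) = E[X²] - (E[X])² = 1439/34 - 38809/1156 = 10117/1156

Var(X) = 10117/1156 ≈ 8.7517


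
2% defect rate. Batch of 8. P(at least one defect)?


P(all good) = (49/50)^8 = 33232930569601/39062500000000
P(≥1 defect) = 5829569430399/39062500000000

P = 5829569430399/39062500000000 ≈ 14.92%


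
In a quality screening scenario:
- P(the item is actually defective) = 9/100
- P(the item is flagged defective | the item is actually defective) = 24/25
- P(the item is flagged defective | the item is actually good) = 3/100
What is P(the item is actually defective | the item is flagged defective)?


Using Bayes' theorem:
P(A|B) = P(B|A)·P(A) / P(B)

P(the item is flagged defective) = 24/25 × 9/100 + 3/100 × 91/100
= 54/625 + 273/10000 = 1137/10000

P(the item is actually defective|the item is flagged defective) = (54/625) / (1137/10000) = 288/379

P(the item is actually defective|the item is flagged defective) = 288/379 ≈ 75.99%


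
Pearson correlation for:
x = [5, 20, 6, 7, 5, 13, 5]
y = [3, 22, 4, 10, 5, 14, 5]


n=7, Σx=61, Σy=63, Σxy=781, Σx²=729, Σy²=855
r = (7×781 - 61×63)/√((7×729 - 61²)(7×855 - 63²))
= 1624/√(1382×2016) = 1624/√2786112 ≈ 1624/1669.1651 ≈ 0.9729

r ≈ 0.9729


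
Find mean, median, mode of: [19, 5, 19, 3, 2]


Sorted: [2, 3, 5, 19, 19]
Mean = 48/5
Median = 5
Freq: {19: 2, 5: 1, 3: 1, 2: 1}
Mode: [19]

Mean=48/5, Median=5, Mode=19


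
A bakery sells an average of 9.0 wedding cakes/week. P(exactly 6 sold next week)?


Poisson(λ=9.0): P(X=6) = e^(-λ)×λ^k/k!
= e^(-9.0) × 9.0^6 / 6!
≈ 0.0001234098041 × 531441 / 720 ≈ 0.091090

P(X=6) ≈ 0.091090 ≈ 9.11%


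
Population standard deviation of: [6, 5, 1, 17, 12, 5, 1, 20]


Mean = 67/8
  (6-67/8)²=361/64
  (5-67/8)²=729/64
  (1-67/8)²=3481/64
  (17-67/8)²=4761/64
  (12-67/8)²=841/64
  (5-67/8)²=729/64
  (1-67/8)²=3481/64
  (20-67/8)²=8649/64
Σ(x-μ)² = 2879/8
σ² = (2879/8)/8 = 2879/64

σ = √(2879/64) ≈ 6.7070


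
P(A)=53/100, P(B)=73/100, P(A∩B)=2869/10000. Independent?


P(A)×P(B) = 3869/10000
P(A∩B) = 2869/10000
Not equal → NOT independent

No, not independent


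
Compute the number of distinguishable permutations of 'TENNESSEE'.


Letters: 9, freq: {'T': 1, 'E': 4, 'N': 2, 'S': 2}
9!/(1!×4!×2!×2!) = 362880/96 = 3780

3780


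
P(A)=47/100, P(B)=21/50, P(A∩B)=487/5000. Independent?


P(A)×P(B) = 987/5000
P(A∩B) = 487/5000
Not equal → NOT independent

No, not independent


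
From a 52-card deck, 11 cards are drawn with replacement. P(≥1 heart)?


P(not a heart) = 39/52 = 3/4
P(none in 11 draws) = (3/4)^11 = 177147/4194304
P(≥1 heart) = 1 - 177147/4194304 = 4017157/4194304

P = 4017157/4194304 ≈ 95.78%


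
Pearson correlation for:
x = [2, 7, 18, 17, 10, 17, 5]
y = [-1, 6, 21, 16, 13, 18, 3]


n=7, Σx=76, Σy=76, Σxy=1141, Σx²=1080, Σy²=1236
r = (7×1141 - 76×76)/√((7×1080 - 76²)(7×1236 - 76²))
= 2211/√(1784×2876) = 2211/√5130784 ≈ 2211/2265.1234 ≈ 0.9761

r ≈ 0.9761


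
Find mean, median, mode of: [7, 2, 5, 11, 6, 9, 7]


Sorted: [2, 5, 6, 7, 7, 9, 11]
Mean = 47/7
Median = 7
Freq: {7: 2, 2: 1, 5: 1, 11: 1, 6: 1, 9: 1}
Mode: [7]

Mean=47/7, Median=7, Mode=7


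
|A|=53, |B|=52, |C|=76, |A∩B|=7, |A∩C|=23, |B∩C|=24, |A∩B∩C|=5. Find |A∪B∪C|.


|A∪B∪C| = 53+52+76-7-23-24+5 = 132

|A∪B∪C| = 132


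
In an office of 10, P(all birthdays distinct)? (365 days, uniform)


P(all different) = Π(365-i)/365 for i=0..9
= (365/365)×(364/365)×...×(356/365)
= 0.883052

P ≈ 0.8831 ≈ 88.31%


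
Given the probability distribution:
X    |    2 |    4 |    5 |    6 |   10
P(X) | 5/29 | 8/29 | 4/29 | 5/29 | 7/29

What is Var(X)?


E[X] = 162/29
E[X²] = 1128/29
Var(X) = E[X²] - (E[X])² = 1128/29 - 26244/841 = 6468/841

Var(X) = 6468/841 ≈ 7.6908


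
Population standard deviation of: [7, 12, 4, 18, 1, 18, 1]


Mean = 61/7
  (7-61/7)²=144/49
  (12-61/7)²=529/49
  (4-61/7)²=1089/49
  (18-61/7)²=4225/49
  (1-61/7)²=2916/49
  (18-61/7)²=4225/49
  (1-61/7)²=2916/49
Σ(x-μ)² = 2292/7
σ² = (2292/7)/7 = 2292/49

σ = √(2292/49) ≈ 6.8393


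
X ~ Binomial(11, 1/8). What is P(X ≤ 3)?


P(X ≤ 3) = Σ P(X=i) for i=0..3
P(X=0) = 1977326743/8589934592
P(X=1) = 3107227739/8589934592
P(X=2) = 2219448385/8589934592
P(X=3) = 951192165/8589934592
Sum = 1031899379/1073741824

P(X ≤ 3) = 1031899379/1073741824 ≈ 96.10%


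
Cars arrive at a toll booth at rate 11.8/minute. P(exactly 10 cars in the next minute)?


Poisson(λ=11.8): P(X=10) = e^(-λ)×λ^k/k!
= e^(-11.8) × 11.8^10 / 10!
≈ 7.504557915e-06 × 52338355538 / 3628800 ≈ 0.108239

P(X=10) ≈ 0.108239 ≈ 10.82%


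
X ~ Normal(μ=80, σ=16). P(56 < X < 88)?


z₁=(56-80)/16=-1.5, z₂=(88-80)/16=0.5
P = Φ(0.5) - Φ(-1.5) = 0.691462 - 0.066807 = 0.624655 ≈ 0.6247

P(56 < X < 88) ≈ 0.6247


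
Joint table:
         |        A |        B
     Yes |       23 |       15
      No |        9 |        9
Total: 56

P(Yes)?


P(Yes) = (23+15)/56 = 38/56 = 19/28

P(Yes) = 19/28 ≈ 67.86%


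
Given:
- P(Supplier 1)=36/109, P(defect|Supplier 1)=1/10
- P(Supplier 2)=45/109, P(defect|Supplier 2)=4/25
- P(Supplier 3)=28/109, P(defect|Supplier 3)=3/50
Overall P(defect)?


P(B) = Σ P(B|Aᵢ)×P(Aᵢ)
  1/10×36/109 = 18/545
  4/25×45/109 = 36/545
  3/50×28/109 = 42/2725
Sum = 312/2725

P(defect) = 312/2725 ≈ 11.45%


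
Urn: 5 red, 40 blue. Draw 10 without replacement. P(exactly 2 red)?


Hypergeometric: C(5,2)×C(40,8)/C(45,10)
= 10×76904685/3190187286 = 425/1763

P(X=2) = 425/1763 ≈ 24.11%


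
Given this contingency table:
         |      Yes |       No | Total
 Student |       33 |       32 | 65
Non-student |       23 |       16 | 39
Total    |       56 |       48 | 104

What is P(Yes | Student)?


P(Yes | Student) = 33/(33+32) = 33/65

P(Yes|Student) = 33/65 ≈ 50.77%


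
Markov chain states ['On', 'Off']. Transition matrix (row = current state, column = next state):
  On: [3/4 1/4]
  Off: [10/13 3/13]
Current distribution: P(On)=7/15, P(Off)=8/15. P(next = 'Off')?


P(next=Off) = Σᵢ P(now=i)×P(i→Off)
= 7/15×1/4 + 8/15×3/13
= 7/60 + 8/65 = 187/780

P = 187/780 ≈ 0.2397


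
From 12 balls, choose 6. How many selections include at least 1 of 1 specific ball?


Complement: C(12,6) - C(11,6) = 924 - 462 = 462

462


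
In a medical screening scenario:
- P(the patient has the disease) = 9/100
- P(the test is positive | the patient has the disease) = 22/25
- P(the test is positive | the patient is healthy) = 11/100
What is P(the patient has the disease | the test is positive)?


Using Bayes' theorem:
P(A|B) = P(B|A)·P(A) / P(B)

P(the test is positive) = 22/25 × 9/100 + 11/100 × 91/100
= 99/1250 + 1001/10000 = 1793/10000

P(the patient has the disease|the test is positive) = (99/1250) / (1793/10000) = 72/163

P(the patient has the disease|the test is positive) = 72/163 ≈ 44.17%


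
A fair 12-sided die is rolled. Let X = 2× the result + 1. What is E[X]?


E[die] = (1+12)/2 = 13/2
E[X] = 2×13/2 + 1 = 14

E[X] = 14


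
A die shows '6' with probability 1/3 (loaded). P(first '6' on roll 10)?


Geometric: P(X=10) = (1-p)^(k-1)×p = (2/3)^9×1/3 = 512/59049

P(X=10) = 512/59049 ≈ 0.87%


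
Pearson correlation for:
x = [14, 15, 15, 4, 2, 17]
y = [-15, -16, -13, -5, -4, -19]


n=6, Σx=67, Σy=-72, Σxy=-996, Σx²=955, Σy²=1052
r = (6×(-996) - 67×(-72))/√((6×955 - 67²)(6×1052 - (-72)²))
= -1152/√(1241×1128) = -1152/√1399848 ≈ -1152/1183.1517 ≈ -0.9737

r ≈ -0.9737


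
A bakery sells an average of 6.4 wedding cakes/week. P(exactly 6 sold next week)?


Poisson(λ=6.4): P(X=6) = e^(-λ)×λ^k/k!
= e^(-6.4) × 6.4^6 / 6!
≈ 0.001661557273 × 68719.476736 / 720 ≈ 0.158585

P(X=6) ≈ 0.158585 ≈ 15.86%


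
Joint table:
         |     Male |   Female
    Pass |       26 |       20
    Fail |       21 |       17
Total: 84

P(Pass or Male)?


P(Pass∨Male) = P(Pass) + P(Male) - P(Pass∧Male)
= (46 + 47 - 26)/84 = 67/84

P = 67/84 ≈ 79.76%


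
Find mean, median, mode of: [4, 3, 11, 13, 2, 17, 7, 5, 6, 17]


Sorted: [2, 3, 4, 5, 6, 7, 11, 13, 17, 17]
Mean = 85/10 = 17/2
Median = 13/2
Freq: {4: 1, 3: 1, 11: 1, 13: 1, 2: 1, 17: 2, 7: 1, 5: 1, 6: 1}
Mode: [17]

Mean=17/2, Median=13/2, Mode=17


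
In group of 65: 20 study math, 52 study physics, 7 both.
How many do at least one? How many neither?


|A∪B| = 20+52-7 = 65
Neither = 65-65 = 0

At least one: 65; Neither: 0


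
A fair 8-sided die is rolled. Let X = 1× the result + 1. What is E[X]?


E[die] = (1+8)/2 = 9/2
E[X] = 1×9/2 + 1 = 11/2

E[X] = 11/2


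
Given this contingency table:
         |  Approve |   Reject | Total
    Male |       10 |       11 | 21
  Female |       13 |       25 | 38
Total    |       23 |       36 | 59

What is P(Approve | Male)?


P(Approve | Male) = 10/(10+11) = 10/21

P(Approve|Male) = 10/21 ≈ 47.62%


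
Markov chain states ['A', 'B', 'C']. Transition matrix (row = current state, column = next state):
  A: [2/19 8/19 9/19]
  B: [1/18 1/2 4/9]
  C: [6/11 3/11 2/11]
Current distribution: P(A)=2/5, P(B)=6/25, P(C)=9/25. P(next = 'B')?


P(next=B) = Σᵢ P(now=i)×P(i→B)
= 2/5×8/19 + 6/25×1/2 + 9/25×3/11
= 16/95 + 3/25 + 27/275 = 404/1045

P = 404/1045 ≈ 0.3866


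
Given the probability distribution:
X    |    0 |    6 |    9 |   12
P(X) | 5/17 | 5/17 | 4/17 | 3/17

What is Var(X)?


E[X] = 6
E[X²] = 936/17
Var(X) = E[X²] - (E[X])² = 936/17 - 36 = 324/17

Var(X) = 324/17 ≈ 19.0588


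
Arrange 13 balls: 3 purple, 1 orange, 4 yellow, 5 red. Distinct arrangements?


13!/(3!×1!×4!×5!) = 360360

360360


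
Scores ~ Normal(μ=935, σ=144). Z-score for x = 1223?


z = (x - μ)/σ = (1223 - 935)/144 = 2.0

z = 2.0


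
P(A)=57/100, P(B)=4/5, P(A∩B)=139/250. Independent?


P(A)×P(B) = 57/125
P(A∩B) = 139/250
Not equal → NOT independent

No, not independent


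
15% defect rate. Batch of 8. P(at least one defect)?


P(all good) = (17/20)^8 = 6975757441/25600000000
P(≥1 defect) = 18624242559/25600000000

P = 18624242559/25600000000 ≈ 72.75%


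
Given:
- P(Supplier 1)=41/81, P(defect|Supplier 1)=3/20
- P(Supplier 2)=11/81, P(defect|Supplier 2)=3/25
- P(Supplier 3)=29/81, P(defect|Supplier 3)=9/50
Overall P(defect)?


P(B) = Σ P(B|Aᵢ)×P(Aᵢ)
  3/20×41/81 = 41/540
  3/25×11/81 = 11/675
  9/50×29/81 = 29/450
Sum = 47/300

P(defect) = 47/300 ≈ 15.67%


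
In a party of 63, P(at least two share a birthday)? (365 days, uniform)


P(all different) = Π(365-i)/365 for i=0..62
= 0.003396
P(match) = 1 - 0.003396 = 0.996604

P ≈ 0.9966 ≈ 99.66%


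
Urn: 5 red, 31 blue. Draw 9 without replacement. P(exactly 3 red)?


Hypergeometric: C(5,3)×C(31,6)/C(36,9)
= 10×736281/94143280 = 117/1496

P(X=3) = 117/1496 ≈ 7.82%


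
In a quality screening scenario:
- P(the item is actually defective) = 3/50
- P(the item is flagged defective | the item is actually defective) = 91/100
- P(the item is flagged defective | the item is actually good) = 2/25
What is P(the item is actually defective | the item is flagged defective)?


Using Bayes' theorem:
P(A|B) = P(B|A)·P(A) / P(B)

P(the item is flagged defective) = 91/100 × 3/50 + 2/25 × 47/50
= 273/5000 + 47/625 = 649/5000

P(the item is actually defective|the item is flagged defective) = (273/5000) / (649/5000) = 273/649

P(the item is actually defective|the item is flagged defective) = 273/649 ≈ 42.06%


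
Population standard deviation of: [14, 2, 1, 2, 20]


Mean = 39/5
  (14-39/5)²=961/25
  (2-39/5)²=841/25
  (1-39/5)²=1156/25
  (2-39/5)²=841/25
  (20-39/5)²=3721/25
Σ(x-μ)² = 1504/5
σ² = (1504/5)/5 = 1504/25

σ = √(1504/25) ≈ 7.7563


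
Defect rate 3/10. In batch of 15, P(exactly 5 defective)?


Binomial: P(X=5) = C(15,5)×p^5×(1-p)^10
= 3003 × 243/100000 × 282475249/10000000000 = 206130380977521/1000000000000000

P(X=5) = 206130380977521/1000000000000000 ≈ 20.61%


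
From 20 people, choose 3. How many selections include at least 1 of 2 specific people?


Complement: C(20,3) - C(18,3) = 1140 - 816 = 324

324


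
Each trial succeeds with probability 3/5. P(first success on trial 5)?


Geometric: P(X=5) = (1-p)^(k-1)×p = (2/5)^4×3/5 = 48/3125

P(X=5) = 48/3125 ≈ 1.54%


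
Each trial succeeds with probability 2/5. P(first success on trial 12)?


Geometric: P(X=12) = (1-p)^(k-1)×p = (3/5)^11×2/5 = 354294/244140625

P(X=12) = 354294/244140625 ≈ 0.15%


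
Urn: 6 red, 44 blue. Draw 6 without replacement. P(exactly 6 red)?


Hypergeometric: C(6,6)×C(44,0)/C(50,6)
= 1×1/15890700 = 1/15890700

P(X=6) = 1/15890700 ≈ 0.00%


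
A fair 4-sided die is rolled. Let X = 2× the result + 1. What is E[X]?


E[die] = (1+4)/2 = 5/2
E[X] = 2×5/2 + 1 = 6

E[X] = 6


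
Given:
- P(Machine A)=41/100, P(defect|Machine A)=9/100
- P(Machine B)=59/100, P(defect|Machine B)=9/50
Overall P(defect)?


P(B) = Σ P(B|Aᵢ)×P(Aᵢ)
  9/100×41/100 = 369/10000
  9/50×59/100 = 531/5000
Sum = 1431/10000

P(defect) = 1431/10000 ≈ 14.31%


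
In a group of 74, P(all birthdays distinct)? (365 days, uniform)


P(all different) = Π(365-i)/365 for i=0..73
= (365/365)×(364/365)×...×(292/365)
= 0.000351

P ≈ 0.0004 ≈ 0.04%


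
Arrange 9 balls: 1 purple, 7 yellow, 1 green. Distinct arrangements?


9!/(1!×7!×1!) = 72

72


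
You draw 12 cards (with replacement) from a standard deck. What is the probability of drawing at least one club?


P(not a club) = 39/52 = 3/4
P(none in 12 draws) = (3/4)^12 = 531441/16777216
P(≥1 club) = 1 - 531441/16777216 = 16245775/16777216

P = 16245775/16777216 ≈ 96.83%


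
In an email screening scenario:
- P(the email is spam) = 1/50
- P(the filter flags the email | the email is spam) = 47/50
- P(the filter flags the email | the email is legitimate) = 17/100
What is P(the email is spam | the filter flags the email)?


Using Bayes' theorem:
P(A|B) = P(B|A)·P(A) / P(B)

P(the filter flags the email) = 47/50 × 1/50 + 17/100 × 49/50
= 47/2500 + 833/5000 = 927/5000

P(the email is spam|the filter flags the email) = (47/2500) / (927/5000) = 94/927

P(the email is spam|the filter flags the email) = 94/927 ≈ 10.14%


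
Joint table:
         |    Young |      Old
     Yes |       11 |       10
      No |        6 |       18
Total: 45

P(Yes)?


P(Yes) = (11+10)/45 = 21/45 = 7/15

P(Yes) = 7/15 ≈ 46.67%


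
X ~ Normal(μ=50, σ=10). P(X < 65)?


z = (65-50)/10 = 1.5
P(Z < 1.5) = 0.9332

P(X < 65) ≈ 0.9332


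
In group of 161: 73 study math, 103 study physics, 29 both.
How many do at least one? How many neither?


|A∪B| = 73+103-29 = 147
Neither = 161-147 = 14

At least one: 147; Neither: 14


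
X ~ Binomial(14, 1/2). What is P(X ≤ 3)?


P(X ≤ 3) = Σ P(X=i) for i=0..3
P(X=0) = 1/16384
P(X=1) = 7/8192
P(X=2) = 91/16384
P(X=3) = 91/4096
Sum = 235/8192

P(X ≤ 3) = 235/8192 ≈ 2.87%


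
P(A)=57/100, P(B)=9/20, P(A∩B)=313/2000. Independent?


P(A)×P(B) = 513/2000
P(A∩B) = 313/2000
Not equal → NOT independent

No, not independent


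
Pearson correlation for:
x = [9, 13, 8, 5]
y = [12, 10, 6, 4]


n=4, Σx=35, Σy=32, Σxy=306, Σx²=339, Σy²=296
r = (4×306 - 35×32)/√((4×339 - 35²)(4×296 - 32²))
= 104/√(131×160) = 104/√20960 ≈ 104/144.7757 ≈ 0.7184

r ≈ 0.7184


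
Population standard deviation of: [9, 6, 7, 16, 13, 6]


Mean = 57/6 = 19/2
  (9-19/2)²=1/4
  (6-19/2)²=49/4
  (7-19/2)²=25/4
  (16-19/2)²=169/4
  (13-19/2)²=49/4
  (6-19/2)²=49/4
Σ(x-μ)² = 171/2
σ² = (171/2)/6 = 57/4

σ = √(57/4) ≈ 3.7749


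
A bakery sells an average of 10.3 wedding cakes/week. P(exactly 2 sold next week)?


Poisson(λ=10.3): P(X=2) = e^(-λ)×λ^k/k!
= e^(-10.3) × 10.3^2 / 2!
≈ 3.363309519e-05 × 106.09 / 2 ≈ 0.001784

P(X=2) ≈ 0.001784 ≈ 0.18%


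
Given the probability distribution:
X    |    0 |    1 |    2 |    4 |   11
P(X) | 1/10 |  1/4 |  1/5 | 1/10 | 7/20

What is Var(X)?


E[X] = 49/10
E[X²] = 45
Var(X) = E[X²] - (E[X])² = 45 - 2401/100 = 2099/100

Var(X) = 2099/100 ≈ 20.9900


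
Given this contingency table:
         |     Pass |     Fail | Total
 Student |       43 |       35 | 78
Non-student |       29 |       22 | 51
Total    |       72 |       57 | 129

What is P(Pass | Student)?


P(Pass | Student) = 43/(43+35) = 43/78

P(Pass|Student) = 43/78 ≈ 55.13%


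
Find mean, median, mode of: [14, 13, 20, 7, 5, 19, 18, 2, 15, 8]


Sorted: [2, 5, 7, 8, 13, 14, 15, 18, 19, 20]
Mean = 121/10
Median = 27/2
Freq: {14: 1, 13: 1, 20: 1, 7: 1, 5: 1, 19: 1, 18: 1, 2: 1, 15: 1, 8: 1}
Mode: No mode

Mean=121/10, Median=27/2, Mode=No mode


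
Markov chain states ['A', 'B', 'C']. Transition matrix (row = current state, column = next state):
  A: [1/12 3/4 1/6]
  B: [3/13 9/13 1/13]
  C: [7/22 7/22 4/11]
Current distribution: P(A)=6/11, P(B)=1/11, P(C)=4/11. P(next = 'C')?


P(next=C) = Σᵢ P(now=i)×P(i→C)
= 6/11×1/6 + 1/11×1/13 + 4/11×4/11
= 1/11 + 1/143 + 16/121 = 362/1573

P = 362/1573 ≈ 0.2301


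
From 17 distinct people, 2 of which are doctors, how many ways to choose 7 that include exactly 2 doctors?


Choose 2 of the 2 doctors and 5 of the other 15 people:
C(2,2)×C(15,5) = 1×3003 = 3003

3003


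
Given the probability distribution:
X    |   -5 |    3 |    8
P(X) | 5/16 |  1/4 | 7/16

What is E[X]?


E[X] = Σ x·P(X=x)
= (-5)×(5/16) + (3)×(1/4) + (8)×(7/16)
= 43/16

E[X] = 43/16


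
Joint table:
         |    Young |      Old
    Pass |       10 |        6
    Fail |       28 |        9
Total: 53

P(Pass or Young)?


P(Pass∨Young) = P(Pass) + P(Young) - P(Pass∧Young)
= (16 + 38 - 10)/53 = 44/53

P = 44/53 ≈ 83.02%


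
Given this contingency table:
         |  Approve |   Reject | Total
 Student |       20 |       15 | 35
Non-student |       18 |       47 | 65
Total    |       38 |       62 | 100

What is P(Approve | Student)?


P(Approve | Student) = 20/(20+15) = 20/35 = 4/7

P(Approve|Student) = 4/7 ≈ 57.14%


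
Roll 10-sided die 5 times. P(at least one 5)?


P(no 5)^5 = (9/10)^5 = 59049/100000
P(≥1) = 1 - 59049/100000 = 40951/100000

P = 40951/100000 ≈ 40.95%


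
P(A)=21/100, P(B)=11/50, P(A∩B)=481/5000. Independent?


P(A)×P(B) = 231/5000
P(A∩B) = 481/5000
Not equal → NOT independent

No, not independent


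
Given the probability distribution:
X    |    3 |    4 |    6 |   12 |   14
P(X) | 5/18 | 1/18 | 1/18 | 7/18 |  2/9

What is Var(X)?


E[X] = 55/6
E[X²] = 1889/18
Var(X) = E[X²] - (E[X])² = 1889/18 - 3025/36 = 251/12

Var(X) = 251/12 ≈ 20.9167


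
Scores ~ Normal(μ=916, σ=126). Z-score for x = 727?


z = (x - μ)/σ = (727 - 916)/126 = -1.5

z = -1.5


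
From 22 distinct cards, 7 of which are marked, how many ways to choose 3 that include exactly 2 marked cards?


Choose 2 of the 7 marked cards and 1 of the other 15 cards:
C(7,2)×C(15,1) = 21×15 = 315

315


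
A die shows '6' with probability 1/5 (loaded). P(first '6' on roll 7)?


Geometric: P(X=7) = (1-p)^(k-1)×p = (4/5)^6×1/5 = 4096/78125

P(X=7) = 4096/78125 ≈ 5.24%


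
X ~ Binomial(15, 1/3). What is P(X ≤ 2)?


P(X ≤ 2) = Σ P(X=i) for i=0..2
P(X=0) = 32768/14348907
P(X=1) = 81920/4782969
P(X=2) = 286720/4782969
Sum = 1138688/14348907

P(X ≤ 2) = 1138688/14348907 ≈ 7.94%


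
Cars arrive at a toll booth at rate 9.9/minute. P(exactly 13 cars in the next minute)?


Poisson(λ=9.9): P(X=13) = e^(-λ)×λ^k/k!
= e^(-9.9) × 9.9^13 / 13!
≈ 5.017468206e-05 × 8.77521022999e+12 / 6227020800 ≈ 0.070707

P(X=13) ≈ 0.070707 ≈ 7.07%


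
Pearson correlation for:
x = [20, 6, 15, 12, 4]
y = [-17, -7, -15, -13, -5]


n=5, Σx=57, Σy=-57, Σxy=-783, Σx²=821, Σy²=757
r = (5×(-783) - 57×(-57))/√((5×821 - 57²)(5×757 - (-57)²))
= -666/√(856×536) = -666/√458816 ≈ -666/677.3596 ≈ -0.9832

r ≈ -0.9832


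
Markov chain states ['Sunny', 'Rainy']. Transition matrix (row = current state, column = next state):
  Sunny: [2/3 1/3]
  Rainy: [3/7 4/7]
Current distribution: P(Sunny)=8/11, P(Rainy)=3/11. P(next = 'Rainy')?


P(next=Rainy) = Σᵢ P(now=i)×P(i→Rainy)
= 8/11×1/3 + 3/11×4/7
= 8/33 + 12/77 = 92/231

P = 92/231 ≈ 0.3983


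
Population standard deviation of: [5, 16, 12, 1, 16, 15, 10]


Mean = 75/7
  (5-75/7)²=1600/49
  (16-75/7)²=1369/49
  (12-75/7)²=81/49
  (1-75/7)²=4624/49
  (16-75/7)²=1369/49
  (15-75/7)²=900/49
  (10-75/7)²=25/49
Σ(x-μ)² = 1424/7
σ² = (1424/7)/7 = 1424/49

σ = √(1424/49) ≈ 5.3908


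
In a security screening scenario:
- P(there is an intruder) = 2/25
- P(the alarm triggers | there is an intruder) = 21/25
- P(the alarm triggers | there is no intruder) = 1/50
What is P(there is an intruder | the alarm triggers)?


Using Bayes' theorem:
P(A|B) = P(B|A)·P(A) / P(B)

P(the alarm triggers) = 21/25 × 2/25 + 1/50 × 23/25
= 42/625 + 23/1250 = 107/1250

P(there is an intruder|the alarm triggers) = (42/625) / (107/1250) = 84/107

P(there is an intruder|the alarm triggers) = 84/107 ≈ 78.50%


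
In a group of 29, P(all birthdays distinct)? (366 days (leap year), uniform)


P(all different) = Π(366-i)/366 for i=0..28
= (366/366)×(365/366)×...×(338/366)
= 0.320056

P ≈ 0.3201 ≈ 32.01%


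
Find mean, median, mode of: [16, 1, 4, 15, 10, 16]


Sorted: [1, 4, 10, 15, 16, 16]
Mean = 62/6 = 31/3
Median = 25/2
Freq: {16: 2, 1: 1, 4: 1, 15: 1, 10: 1}
Mode: [16]

Mean=31/3, Median=25/2, Mode=16


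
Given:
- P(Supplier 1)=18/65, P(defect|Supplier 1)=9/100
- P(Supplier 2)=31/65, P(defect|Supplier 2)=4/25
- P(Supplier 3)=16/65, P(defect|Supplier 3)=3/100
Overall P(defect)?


P(B) = Σ P(B|Aᵢ)×P(Aᵢ)
  9/100×18/65 = 81/3250
  4/25×31/65 = 124/1625
  3/100×16/65 = 12/1625
Sum = 353/3250

P(defect) = 353/3250 ≈ 10.86%


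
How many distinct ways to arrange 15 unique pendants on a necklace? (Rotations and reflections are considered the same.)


Free circular arrangements: rotations and reflections both identified.
(n-1)!/2 = 14!/2 = 87178291200/2 = 43589145600

43589145600


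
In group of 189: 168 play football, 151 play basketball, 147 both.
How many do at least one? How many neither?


|A∪B| = 168+151-147 = 172
Neither = 189-172 = 17

At least one: 172; Neither: 17


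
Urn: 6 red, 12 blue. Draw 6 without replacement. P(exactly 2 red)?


Hypergeometric: C(6,2)×C(12,4)/C(18,6)
= 15×495/18564 = 2475/6188

P(X=2) = 2475/6188 ≈ 40.00%


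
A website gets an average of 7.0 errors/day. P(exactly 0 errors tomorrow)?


Poisson(λ=7.0): P(X=0) = e^(-λ)×λ^k/k!
= e^(-7.0) × 7.0^0 / 0!
≈ 0.0009118819656 × 1 / 1 ≈ 0.000912

P(X=0) ≈ 0.000912 ≈ 0.09%


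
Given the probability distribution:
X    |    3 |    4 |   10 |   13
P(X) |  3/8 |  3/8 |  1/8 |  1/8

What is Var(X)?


E[X] = 11/2
E[X²] = 43
Var(X) = E[X²] - (E[X])² = 43 - 121/4 = 51/4

Var(X) = 51/4 ≈ 12.7500


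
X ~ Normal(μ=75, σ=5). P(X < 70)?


z = (70-75)/5 = -1.0
P(Z < -1.0) = 0.1587

P(X < 70) ≈ 0.1587


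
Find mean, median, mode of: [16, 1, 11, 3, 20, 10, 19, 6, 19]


Sorted: [1, 3, 6, 10, 11, 16, 19, 19, 20]
Mean = 105/9 = 35/3
Median = 11
Freq: {16: 1, 1: 1, 11: 1, 3: 1, 20: 1, 10: 1, 19: 2, 6: 1}
Mode: [19]

Mean=35/3, Median=11, Mode=19


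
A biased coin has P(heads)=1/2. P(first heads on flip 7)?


Geometric: P(X=7) = (1-p)^(k-1)×p = (1/2)^6×1/2 = 1/128

P(X=7) = 1/128 ≈ 0.78%
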